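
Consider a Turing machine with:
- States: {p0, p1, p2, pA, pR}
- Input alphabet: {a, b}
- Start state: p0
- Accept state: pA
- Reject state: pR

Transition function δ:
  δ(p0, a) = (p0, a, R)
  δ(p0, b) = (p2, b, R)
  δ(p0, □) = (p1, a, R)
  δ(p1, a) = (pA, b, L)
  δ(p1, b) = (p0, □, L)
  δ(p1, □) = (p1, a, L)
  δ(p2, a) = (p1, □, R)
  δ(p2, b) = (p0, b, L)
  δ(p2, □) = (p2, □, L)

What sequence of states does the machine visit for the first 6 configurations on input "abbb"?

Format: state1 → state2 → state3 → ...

Execution trace:
Initial: [p0]abbb
Step 1: δ(p0, a) = (p0, a, R) → a[p0]bbb
Step 2: δ(p0, b) = (p2, b, R) → ab[p2]bb
Step 3: δ(p2, b) = (p0, b, L) → a[p0]bbb
Step 4: δ(p0, b) = (p2, b, R) → ab[p2]bb
Step 5: δ(p2, b) = (p0, b, L) → a[p0]bbb

State sequence: p0 → p0 → p2 → p0 → p2 → p0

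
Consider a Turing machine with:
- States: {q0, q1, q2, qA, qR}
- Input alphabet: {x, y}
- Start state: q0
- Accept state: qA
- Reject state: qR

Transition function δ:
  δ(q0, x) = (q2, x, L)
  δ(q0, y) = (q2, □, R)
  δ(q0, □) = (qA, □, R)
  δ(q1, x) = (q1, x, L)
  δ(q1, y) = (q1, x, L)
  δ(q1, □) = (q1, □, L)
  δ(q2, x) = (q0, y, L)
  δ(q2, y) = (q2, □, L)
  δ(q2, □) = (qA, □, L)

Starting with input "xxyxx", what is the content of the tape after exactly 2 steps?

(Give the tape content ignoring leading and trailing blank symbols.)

Execution trace:
Initial: [q0]xxyxx
Step 1: δ(q0, x) = (q2, x, L) → [q2]□xxyxx
Step 2: δ(q2, □) = (qA, □, L) → [qA]□□xxyxx

The machine reaches the accept state qA and halts.

After 2 steps, the tape (ignoring leading/trailing blanks) is: xxyxx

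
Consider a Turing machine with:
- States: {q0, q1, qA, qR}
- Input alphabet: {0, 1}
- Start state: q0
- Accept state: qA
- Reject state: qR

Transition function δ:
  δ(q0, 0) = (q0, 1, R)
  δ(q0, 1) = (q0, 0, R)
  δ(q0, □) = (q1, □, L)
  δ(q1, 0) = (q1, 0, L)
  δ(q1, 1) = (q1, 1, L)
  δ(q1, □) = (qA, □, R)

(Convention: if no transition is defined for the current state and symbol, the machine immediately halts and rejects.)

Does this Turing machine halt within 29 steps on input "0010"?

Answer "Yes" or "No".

Execution trace:
Initial: [q0]0010
Step 1: δ(q0, 0) = (q0, 1, R) → 1[q0]010
Step 2: δ(q0, 0) = (q0, 1, R) → 11[q0]10
Step 3: δ(q0, 1) = (q0, 0, R) → 110[q0]0
Step 4: δ(q0, 0) = (q0, 1, R) → 1101[q0]□
Step 5: δ(q0, □) = (q1, □, L) → 110[q1]1□
Step 6: δ(q1, 1) = (q1, 1, L) → 11[q1]01□
Step 7: δ(q1, 0) = (q1, 0, L) → 1[q1]101□
Step 8: δ(q1, 1) = (q1, 1, L) → [q1]1101□
Step 9: δ(q1, 1) = (q1, 1, L) → [q1]□1101□
Step 10: δ(q1, □) = (qA, □, R) → □[qA]1101□

The machine reaches the accept state qA and halts.
The machine halted after 10 steps (within the 29-step bound).

Answer: Yes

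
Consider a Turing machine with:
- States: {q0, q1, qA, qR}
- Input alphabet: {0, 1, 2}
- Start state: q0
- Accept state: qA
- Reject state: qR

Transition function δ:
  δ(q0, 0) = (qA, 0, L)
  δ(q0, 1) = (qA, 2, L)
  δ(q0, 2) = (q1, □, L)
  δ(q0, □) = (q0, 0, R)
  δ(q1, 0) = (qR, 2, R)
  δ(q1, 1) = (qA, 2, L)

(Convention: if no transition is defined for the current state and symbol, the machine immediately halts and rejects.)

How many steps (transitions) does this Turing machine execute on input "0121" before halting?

Execution trace:
Initial: [q0]0121
Step 1: δ(q0, 0) = (qA, 0, L) → [qA]□0121

The machine reaches the accept state qA and halts.

The machine executed 1 step before halting.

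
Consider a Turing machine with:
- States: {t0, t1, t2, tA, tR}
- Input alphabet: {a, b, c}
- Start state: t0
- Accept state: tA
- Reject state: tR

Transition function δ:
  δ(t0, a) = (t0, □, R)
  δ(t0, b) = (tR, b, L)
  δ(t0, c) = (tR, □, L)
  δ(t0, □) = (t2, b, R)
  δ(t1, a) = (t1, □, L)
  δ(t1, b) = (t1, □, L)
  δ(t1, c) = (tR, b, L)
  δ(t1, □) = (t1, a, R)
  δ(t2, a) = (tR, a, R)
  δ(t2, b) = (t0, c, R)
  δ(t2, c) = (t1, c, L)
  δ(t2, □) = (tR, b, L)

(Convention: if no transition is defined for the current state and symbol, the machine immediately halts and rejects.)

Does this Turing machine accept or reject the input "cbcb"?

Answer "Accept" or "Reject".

Execution trace:
Initial: [t0]cbcb
Step 1: δ(t0, c) = (tR, □, L) → [tR]□□bcb

The machine reaches the reject state tR and halts.

Answer: Reject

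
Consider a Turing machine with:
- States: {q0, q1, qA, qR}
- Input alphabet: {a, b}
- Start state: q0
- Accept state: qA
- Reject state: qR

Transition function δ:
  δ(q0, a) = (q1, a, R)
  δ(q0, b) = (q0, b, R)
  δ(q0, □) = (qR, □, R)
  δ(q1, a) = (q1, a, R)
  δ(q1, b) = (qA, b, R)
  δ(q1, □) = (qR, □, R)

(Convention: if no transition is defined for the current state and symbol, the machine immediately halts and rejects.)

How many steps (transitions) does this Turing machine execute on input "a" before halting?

Execution trace:
Initial: [q0]a
Step 1: δ(q0, a) = (q1, a, R) → a[q1]□
Step 2: δ(q1, □) = (qR, □, R) → a□[qR]□

The machine reaches the reject state qR and halts.

The machine executed 2 steps before halting.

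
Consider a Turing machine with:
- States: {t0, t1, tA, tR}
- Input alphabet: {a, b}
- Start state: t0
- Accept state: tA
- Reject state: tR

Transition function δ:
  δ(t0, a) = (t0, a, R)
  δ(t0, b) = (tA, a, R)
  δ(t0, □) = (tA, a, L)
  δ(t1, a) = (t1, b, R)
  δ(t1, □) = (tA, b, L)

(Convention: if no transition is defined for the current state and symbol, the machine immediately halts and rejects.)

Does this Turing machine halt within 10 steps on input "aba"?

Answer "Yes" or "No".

Execution trace:
Initial: [t0]aba
Step 1: δ(t0, a) = (t0, a, R) → a[t0]ba
Step 2: δ(t0, b) = (tA, a, R) → aa[tA]a

The machine reaches the accept state tA and halts.
The machine halted after 2 steps (within the 10-step bound).

Answer: Yes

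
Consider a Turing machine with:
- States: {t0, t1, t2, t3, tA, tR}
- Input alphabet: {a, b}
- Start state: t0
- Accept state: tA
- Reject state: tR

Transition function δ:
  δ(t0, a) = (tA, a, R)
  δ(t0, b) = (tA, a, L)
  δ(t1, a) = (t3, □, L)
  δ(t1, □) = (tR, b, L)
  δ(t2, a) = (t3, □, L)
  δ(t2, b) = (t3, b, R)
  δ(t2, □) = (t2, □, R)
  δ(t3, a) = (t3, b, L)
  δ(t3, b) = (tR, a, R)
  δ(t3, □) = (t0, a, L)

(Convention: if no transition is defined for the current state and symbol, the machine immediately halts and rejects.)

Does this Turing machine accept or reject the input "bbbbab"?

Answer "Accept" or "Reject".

Execution trace:
Initial: [t0]bbbbab
Step 1: δ(t0, b) = (tA, a, L) → [tA]□abbbab

The machine reaches the accept state tA and halts.

Answer: Accept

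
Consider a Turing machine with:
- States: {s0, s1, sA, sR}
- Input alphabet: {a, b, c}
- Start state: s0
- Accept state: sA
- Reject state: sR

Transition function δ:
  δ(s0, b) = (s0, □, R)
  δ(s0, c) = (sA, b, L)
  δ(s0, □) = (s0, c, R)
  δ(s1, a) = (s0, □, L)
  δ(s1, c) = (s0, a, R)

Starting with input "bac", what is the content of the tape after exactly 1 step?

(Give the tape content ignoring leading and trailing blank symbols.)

Execution trace:
Initial: [s0]bac
Step 1: δ(s0, b) = (s0, □, R) → □[s0]ac

No transition is defined for δ(s0, a). By convention the machine halts and rejects.

After 1 step, the tape (ignoring leading/trailing blanks) is: ac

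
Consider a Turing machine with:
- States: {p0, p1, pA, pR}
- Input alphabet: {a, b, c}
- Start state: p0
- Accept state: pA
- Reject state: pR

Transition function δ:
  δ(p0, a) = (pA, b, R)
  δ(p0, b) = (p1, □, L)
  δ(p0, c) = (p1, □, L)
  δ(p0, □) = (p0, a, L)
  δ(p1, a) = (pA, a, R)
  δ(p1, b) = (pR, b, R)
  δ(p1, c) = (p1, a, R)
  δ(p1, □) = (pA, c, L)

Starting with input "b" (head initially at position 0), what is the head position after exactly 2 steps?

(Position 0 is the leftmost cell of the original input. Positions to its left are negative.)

Execution trace (head position shown):
Step 0: [p0]b  (head at position 0)
Step 1: move left → [p1]□□  (head at position -1)
Step 2: move left → [pA]□c□  (head at position -2)

After 2 steps, the head is at position -2.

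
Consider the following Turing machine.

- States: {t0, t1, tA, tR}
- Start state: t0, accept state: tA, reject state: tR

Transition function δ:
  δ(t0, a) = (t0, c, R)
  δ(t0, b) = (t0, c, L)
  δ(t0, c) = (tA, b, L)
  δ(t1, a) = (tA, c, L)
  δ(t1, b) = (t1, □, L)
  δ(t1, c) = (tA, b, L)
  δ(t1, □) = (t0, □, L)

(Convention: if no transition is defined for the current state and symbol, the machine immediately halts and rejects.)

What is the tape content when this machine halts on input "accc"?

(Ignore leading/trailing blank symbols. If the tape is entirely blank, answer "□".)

Execution trace:
Initial: [t0]accc
Step 1: δ(t0, a) = (t0, c, R) → c[t0]ccc
Step 2: δ(t0, c) = (tA, b, L) → [tA]cbcc

The machine reaches the accept state tA and halts.

Final tape (ignoring leading/trailing blanks): cbcc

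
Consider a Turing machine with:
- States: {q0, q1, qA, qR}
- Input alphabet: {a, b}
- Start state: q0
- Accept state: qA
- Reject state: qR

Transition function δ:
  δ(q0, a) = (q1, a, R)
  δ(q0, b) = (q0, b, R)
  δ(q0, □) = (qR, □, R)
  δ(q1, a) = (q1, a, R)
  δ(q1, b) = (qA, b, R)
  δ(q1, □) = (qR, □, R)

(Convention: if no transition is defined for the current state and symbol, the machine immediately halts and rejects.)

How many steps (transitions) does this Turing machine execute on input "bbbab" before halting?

Execution trace:
Initial: [q0]bbbab
Step 1: δ(q0, b) = (q0, b, R) → b[q0]bbab
Step 2: δ(q0, b) = (q0, b, R) → bb[q0]bab
Step 3: δ(q0, b) = (q0, b, R) → bbb[q0]ab
Step 4: δ(q0, a) = (q1, a, R) → bbba[q1]b
Step 5: δ(q1, b) = (qA, b, R) → bbbab[qA]□

The machine reaches the accept state qA and halts.

The machine executed 5 steps before halting.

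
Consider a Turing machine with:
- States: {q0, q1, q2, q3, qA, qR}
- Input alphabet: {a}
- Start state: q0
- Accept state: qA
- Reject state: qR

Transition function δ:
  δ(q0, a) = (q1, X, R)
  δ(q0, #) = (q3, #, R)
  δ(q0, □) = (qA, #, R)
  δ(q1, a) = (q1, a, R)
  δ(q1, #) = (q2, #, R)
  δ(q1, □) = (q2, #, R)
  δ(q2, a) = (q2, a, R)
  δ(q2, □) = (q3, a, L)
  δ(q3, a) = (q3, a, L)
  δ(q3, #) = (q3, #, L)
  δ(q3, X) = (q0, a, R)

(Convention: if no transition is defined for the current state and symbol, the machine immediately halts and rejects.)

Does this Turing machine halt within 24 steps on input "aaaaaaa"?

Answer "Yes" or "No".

Execution trace:
Initial: [q0]aaaaaaa
Step 1: δ(q0, a) = (q1, X, R) → X[q1]aaaaaa
Step 2: δ(q1, a) = (q1, a, R) → Xa[q1]aaaaa
Step 3: δ(q1, a) = (q1, a, R) → Xaa[q1]aaaa
Step 4: δ(q1, a) = (q1, a, R) → Xaaa[q1]aaa
Step 5: δ(q1, a) = (q1, a, R) → Xaaaa[q1]aa
Step 6: δ(q1, a) = (q1, a, R) → Xaaaaa[q1]a
Step 7: δ(q1, a) = (q1, a, R) → Xaaaaaa[q1]□
Step 8: δ(q1, □) = (q2, #, R) → Xaaaaaa#[q2]□
Step 9: δ(q2, □) = (q3, a, L) → Xaaaaaa[q3]#a
Step 10: δ(q3, #) = (q3, #, L) → Xaaaaa[q3]a#a
Step 11: δ(q3, a) = (q3, a, L) → Xaaaa[q3]aa#a
Step 12: δ(q3, a) = (q3, a, L) → Xaaa[q3]aaa#a
Step 13: δ(q3, a) = (q3, a, L) → Xaa[q3]aaaa#a
Step 14: δ(q3, a) = (q3, a, L) → Xa[q3]aaaaa#a
Step 15: δ(q3, a) = (q3, a, L) → X[q3]aaaaaa#a
Step 16: δ(q3, a) = (q3, a, L) → [q3]Xaaaaaa#a
Step 17: δ(q3, X) = (q0, a, R) → a[q0]aaaaaa#a
Step 18: δ(q0, a) = (q1, X, R) → aX[q1]aaaaa#a
Step 19: δ(q1, a) = (q1, a, R) → aXa[q1]aaaa#a
Step 20: δ(q1, a) = (q1, a, R) → aXaa[q1]aaa#a
Step 21: δ(q1, a) = (q1, a, R) → aXaaa[q1]aa#a
Step 22: δ(q1, a) = (q1, a, R) → aXaaaa[q1]a#a
Step 23: δ(q1, a) = (q1, a, R) → aXaaaaa[q1]#a
Step 24: δ(q1, #) = (q2, #, R) → aXaaaaa#[q2]a

The machine has not reached a halting state after 24 steps.
The machine did not halt within the 24-step bound.

Answer: No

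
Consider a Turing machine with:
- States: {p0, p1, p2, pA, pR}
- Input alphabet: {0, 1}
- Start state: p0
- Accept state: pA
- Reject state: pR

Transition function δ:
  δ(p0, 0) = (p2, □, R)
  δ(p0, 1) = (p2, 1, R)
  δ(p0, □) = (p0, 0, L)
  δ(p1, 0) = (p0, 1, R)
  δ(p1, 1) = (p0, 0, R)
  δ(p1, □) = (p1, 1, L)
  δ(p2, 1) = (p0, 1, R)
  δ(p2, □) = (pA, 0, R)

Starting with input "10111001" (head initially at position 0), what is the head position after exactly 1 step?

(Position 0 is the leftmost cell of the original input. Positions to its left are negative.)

Execution trace (head position shown):
Step 0: [p0]10111001  (head at position 0)
Step 1: move right → 1[p2]0111001  (head at position 1)

After 1 step, the head is at position 1.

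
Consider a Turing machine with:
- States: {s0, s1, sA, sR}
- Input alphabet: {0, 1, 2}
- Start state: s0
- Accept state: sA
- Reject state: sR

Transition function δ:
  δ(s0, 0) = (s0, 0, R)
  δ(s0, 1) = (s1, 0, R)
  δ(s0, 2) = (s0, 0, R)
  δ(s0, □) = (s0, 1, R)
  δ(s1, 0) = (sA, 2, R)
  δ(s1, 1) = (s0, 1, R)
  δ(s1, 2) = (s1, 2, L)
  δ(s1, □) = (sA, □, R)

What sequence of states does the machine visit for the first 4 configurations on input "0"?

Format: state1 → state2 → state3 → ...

Execution trace:
Initial: [s0]0
Step 1: δ(s0, 0) = (s0, 0, R) → 0[s0]□
Step 2: δ(s0, □) = (s0, 1, R) → 01[s0]□
Step 3: δ(s0, □) = (s0, 1, R) → 011[s0]□

State sequence: s0 → s0 → s0 → s0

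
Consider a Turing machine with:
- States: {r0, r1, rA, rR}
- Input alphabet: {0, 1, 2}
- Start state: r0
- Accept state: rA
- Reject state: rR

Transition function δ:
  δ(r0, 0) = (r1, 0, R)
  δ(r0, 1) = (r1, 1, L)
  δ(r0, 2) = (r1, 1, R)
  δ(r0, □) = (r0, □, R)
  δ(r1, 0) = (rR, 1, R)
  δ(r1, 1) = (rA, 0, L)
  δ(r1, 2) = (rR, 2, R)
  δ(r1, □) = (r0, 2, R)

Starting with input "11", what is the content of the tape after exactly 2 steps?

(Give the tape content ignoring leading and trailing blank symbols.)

Execution trace:
Initial: [r0]11
Step 1: δ(r0, 1) = (r1, 1, L) → [r1]□11
Step 2: δ(r1, □) = (r0, 2, R) → 2[r0]11

After 2 steps, the tape (ignoring leading/trailing blanks) is: 211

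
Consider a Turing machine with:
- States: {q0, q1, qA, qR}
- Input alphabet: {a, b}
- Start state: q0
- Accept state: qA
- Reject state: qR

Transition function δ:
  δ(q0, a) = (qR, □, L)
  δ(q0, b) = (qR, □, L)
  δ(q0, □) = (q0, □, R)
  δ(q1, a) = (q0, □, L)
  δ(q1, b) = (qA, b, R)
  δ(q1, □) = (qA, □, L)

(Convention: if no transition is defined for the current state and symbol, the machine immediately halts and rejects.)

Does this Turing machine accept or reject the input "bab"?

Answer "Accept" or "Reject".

Execution trace:
Initial: [q0]bab
Step 1: δ(q0, b) = (qR, □, L) → [qR]□□ab

The machine reaches the reject state qR and halts.

Answer: Reject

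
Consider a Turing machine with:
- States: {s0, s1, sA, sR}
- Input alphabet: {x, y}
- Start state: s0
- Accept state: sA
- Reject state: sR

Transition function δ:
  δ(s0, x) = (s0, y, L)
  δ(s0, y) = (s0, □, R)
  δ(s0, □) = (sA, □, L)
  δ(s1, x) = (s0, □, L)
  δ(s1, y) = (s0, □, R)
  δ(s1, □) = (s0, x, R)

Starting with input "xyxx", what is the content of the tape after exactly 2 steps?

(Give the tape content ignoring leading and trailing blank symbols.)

Execution trace:
Initial: [s0]xyxx
Step 1: δ(s0, x) = (s0, y, L) → [s0]□yyxx
Step 2: δ(s0, □) = (sA, □, L) → [sA]□□yyxx

The machine reaches the accept state sA and halts.

After 2 steps, the tape (ignoring leading/trailing blanks) is: yyxx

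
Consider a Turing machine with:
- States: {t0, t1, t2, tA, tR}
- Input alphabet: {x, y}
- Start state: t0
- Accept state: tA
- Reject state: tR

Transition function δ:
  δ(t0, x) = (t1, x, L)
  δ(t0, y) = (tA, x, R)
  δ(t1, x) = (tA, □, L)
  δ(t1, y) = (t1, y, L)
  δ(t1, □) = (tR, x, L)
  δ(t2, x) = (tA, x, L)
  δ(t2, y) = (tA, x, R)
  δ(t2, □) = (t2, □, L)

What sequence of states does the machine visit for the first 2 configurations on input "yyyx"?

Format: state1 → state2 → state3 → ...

Execution trace:
Initial: [t0]yyyx
Step 1: δ(t0, y) = (tA, x, R) → x[tA]yyx

The machine reaches the accept state tA and halts.

State sequence: t0 → tA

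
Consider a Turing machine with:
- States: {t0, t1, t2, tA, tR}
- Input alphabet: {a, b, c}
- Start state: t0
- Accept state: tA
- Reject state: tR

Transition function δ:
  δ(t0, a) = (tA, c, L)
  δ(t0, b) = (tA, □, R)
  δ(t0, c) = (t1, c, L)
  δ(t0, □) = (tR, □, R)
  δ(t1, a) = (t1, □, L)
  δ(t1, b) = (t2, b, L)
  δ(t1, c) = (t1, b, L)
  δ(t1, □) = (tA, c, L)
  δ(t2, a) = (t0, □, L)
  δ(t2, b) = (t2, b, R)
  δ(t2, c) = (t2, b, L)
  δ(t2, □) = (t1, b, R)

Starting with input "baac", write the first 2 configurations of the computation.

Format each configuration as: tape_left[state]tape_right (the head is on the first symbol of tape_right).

Transitions applied:
Step 1: δ(t0, b) = (tA, □, R)

The first 2 configurations are:
[t0]baac ⊢ □[tA]aac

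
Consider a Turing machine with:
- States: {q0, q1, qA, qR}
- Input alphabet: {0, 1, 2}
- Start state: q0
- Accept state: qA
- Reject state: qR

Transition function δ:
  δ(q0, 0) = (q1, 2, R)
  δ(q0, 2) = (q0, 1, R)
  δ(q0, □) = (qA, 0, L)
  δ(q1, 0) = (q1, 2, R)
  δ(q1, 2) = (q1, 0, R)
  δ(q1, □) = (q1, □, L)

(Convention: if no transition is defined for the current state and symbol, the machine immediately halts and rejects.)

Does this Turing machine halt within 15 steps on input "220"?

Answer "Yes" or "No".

Execution trace:
Initial: [q0]220
Step 1: δ(q0, 2) = (q0, 1, R) → 1[q0]20
Step 2: δ(q0, 2) = (q0, 1, R) → 11[q0]0
Step 3: δ(q0, 0) = (q1, 2, R) → 112[q1]□
Step 4: δ(q1, □) = (q1, □, L) → 11[q1]2□
Step 5: δ(q1, 2) = (q1, 0, R) → 110[q1]□
Step 6: δ(q1, □) = (q1, □, L) → 11[q1]0□
Step 7: δ(q1, 0) = (q1, 2, R) → 112[q1]□
Step 8: δ(q1, □) = (q1, □, L) → 11[q1]2□
Step 9: δ(q1, 2) = (q1, 0, R) → 110[q1]□
Step 10: δ(q1, □) = (q1, □, L) → 11[q1]0□
Step 11: δ(q1, 0) = (q1, 2, R) → 112[q1]□
Step 12: δ(q1, □) = (q1, □, L) → 11[q1]2□
Step 13: δ(q1, 2) = (q1, 0, R) → 110[q1]□
Step 14: δ(q1, □) = (q1, □, L) → 11[q1]0□
Step 15: δ(q1, 0) = (q1, 2, R) → 112[q1]□

The machine has not reached a halting state after 15 steps.
The machine did not halt within the 15-step bound.

Answer: No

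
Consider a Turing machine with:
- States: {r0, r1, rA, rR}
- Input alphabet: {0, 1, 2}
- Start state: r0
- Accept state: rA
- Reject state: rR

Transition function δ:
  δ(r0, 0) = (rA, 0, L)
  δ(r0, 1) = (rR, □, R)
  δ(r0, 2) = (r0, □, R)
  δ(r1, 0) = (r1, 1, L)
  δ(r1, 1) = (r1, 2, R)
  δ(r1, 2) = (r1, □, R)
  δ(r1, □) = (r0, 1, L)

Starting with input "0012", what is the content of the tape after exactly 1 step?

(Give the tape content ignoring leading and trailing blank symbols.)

Execution trace:
Initial: [r0]0012
Step 1: δ(r0, 0) = (rA, 0, L) → [rA]□0012

The machine reaches the accept state rA and halts.

After 1 step, the tape (ignoring leading/trailing blanks) is: 0012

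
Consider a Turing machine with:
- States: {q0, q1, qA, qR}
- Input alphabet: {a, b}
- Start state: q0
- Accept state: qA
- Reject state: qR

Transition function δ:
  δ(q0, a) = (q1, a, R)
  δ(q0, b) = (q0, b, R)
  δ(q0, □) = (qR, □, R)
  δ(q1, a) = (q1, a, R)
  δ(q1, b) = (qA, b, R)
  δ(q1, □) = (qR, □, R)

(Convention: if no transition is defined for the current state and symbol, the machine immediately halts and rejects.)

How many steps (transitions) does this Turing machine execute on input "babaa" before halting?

Execution trace:
Initial: [q0]babaa
Step 1: δ(q0, b) = (q0, b, R) → b[q0]abaa
Step 2: δ(q0, a) = (q1, a, R) → ba[q1]baa
Step 3: δ(q1, b) = (qA, b, R) → bab[qA]aa

The machine reaches the accept state qA and halts.

The machine executed 3 steps before halting.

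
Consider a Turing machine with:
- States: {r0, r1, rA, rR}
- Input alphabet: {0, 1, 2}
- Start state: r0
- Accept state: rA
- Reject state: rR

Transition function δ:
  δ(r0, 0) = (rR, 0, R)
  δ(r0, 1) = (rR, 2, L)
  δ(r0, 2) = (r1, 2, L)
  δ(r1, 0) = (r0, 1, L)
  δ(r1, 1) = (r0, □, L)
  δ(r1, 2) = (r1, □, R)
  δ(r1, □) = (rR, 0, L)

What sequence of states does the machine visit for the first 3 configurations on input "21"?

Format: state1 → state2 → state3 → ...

Execution trace:
Initial: [r0]21
Step 1: δ(r0, 2) = (r1, 2, L) → [r1]□21
Step 2: δ(r1, □) = (rR, 0, L) → [rR]□021

The machine reaches the reject state rR and halts.

State sequence: r0 → r1 → rR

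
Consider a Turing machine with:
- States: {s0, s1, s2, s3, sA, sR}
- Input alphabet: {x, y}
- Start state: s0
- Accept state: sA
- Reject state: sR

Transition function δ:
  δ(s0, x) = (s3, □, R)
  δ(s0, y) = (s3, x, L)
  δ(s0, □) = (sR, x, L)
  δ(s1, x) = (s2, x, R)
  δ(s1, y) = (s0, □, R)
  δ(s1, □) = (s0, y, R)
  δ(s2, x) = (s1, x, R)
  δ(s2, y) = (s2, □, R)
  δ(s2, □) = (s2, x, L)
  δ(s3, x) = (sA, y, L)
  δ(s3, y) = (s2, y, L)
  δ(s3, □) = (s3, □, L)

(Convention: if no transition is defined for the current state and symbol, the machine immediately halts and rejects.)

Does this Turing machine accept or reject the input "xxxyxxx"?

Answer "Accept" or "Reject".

Execution trace:
Initial: [s0]xxxyxxx
Step 1: δ(s0, x) = (s3, □, R) → □[s3]xxyxxx
Step 2: δ(s3, x) = (sA, y, L) → [sA]□yxyxxx

The machine reaches the accept state sA and halts.

Answer: Accept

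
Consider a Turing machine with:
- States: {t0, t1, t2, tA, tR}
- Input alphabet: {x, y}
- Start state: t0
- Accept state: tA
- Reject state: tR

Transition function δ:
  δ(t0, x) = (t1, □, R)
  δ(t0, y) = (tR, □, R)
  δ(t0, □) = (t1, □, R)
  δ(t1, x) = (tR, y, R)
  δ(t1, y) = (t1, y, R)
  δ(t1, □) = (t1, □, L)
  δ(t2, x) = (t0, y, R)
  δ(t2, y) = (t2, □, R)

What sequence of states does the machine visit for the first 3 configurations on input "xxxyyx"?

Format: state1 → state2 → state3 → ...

Execution trace:
Initial: [t0]xxxyyx
Step 1: δ(t0, x) = (t1, □, R) → □[t1]xxyyx
Step 2: δ(t1, x) = (tR, y, R) → □y[tR]xyyx

The machine reaches the reject state tR and halts.

State sequence: t0 → t1 → tR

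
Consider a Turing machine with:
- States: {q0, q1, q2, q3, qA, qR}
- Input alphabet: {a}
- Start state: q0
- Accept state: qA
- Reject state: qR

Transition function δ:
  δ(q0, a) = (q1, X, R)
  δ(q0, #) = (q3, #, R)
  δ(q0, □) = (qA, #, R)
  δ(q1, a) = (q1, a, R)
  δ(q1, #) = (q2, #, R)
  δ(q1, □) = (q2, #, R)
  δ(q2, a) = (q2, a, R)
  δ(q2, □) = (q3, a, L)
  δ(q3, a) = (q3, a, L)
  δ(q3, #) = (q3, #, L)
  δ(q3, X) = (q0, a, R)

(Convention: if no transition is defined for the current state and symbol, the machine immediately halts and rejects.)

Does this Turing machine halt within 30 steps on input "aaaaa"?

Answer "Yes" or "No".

Execution trace:
Initial: [q0]aaaaa
Step 1: δ(q0, a) = (q1, X, R) → X[q1]aaaa
Step 2: δ(q1, a) = (q1, a, R) → Xa[q1]aaa
Step 3: δ(q1, a) = (q1, a, R) → Xaa[q1]aa
Step 4: δ(q1, a) = (q1, a, R) → Xaaa[q1]a
Step 5: δ(q1, a) = (q1, a, R) → Xaaaa[q1]□
Step 6: δ(q1, □) = (q2, #, R) → Xaaaa#[q2]□
Step 7: δ(q2, □) = (q3, a, L) → Xaaaa[q3]#a
Step 8: δ(q3, #) = (q3, #, L) → Xaaa[q3]a#a
Step 9: δ(q3, a) = (q3, a, L) → Xaa[q3]aa#a
Step 10: δ(q3, a) = (q3, a, L) → Xa[q3]aaa#a
Step 11: δ(q3, a) = (q3, a, L) → X[q3]aaaa#a
Step 12: δ(q3, a) = (q3, a, L) → [q3]Xaaaa#a
Step 13: δ(q3, X) = (q0, a, R) → a[q0]aaaa#a
Step 14: δ(q0, a) = (q1, X, R) → aX[q1]aaa#a
Step 15: δ(q1, a) = (q1, a, R) → aXa[q1]aa#a
Step 16: δ(q1, a) = (q1, a, R) → aXaa[q1]a#a
Step 17: δ(q1, a) = (q1, a, R) → aXaaa[q1]#a
Step 18: δ(q1, #) = (q2, #, R) → aXaaa#[q2]a
Step 19: δ(q2, a) = (q2, a, R) → aXaaa#a[q2]□
Step 20: δ(q2, □) = (q3, a, L) → aXaaa#[q3]aa
Step 21: δ(q3, a) = (q3, a, L) → aXaaa[q3]#aa
Step 22: δ(q3, #) = (q3, #, L) → aXaa[q3]a#aa
Step 23: δ(q3, a) = (q3, a, L) → aXa[q3]aa#aa
Step 24: δ(q3, a) = (q3, a, L) → aX[q3]aaa#aa
Step 25: δ(q3, a) = (q3, a, L) → a[q3]Xaaa#aa
Step 26: δ(q3, X) = (q0, a, R) → aa[q0]aaa#aa
Step 27: δ(q0, a) = (q1, X, R) → aaX[q1]aa#aa
Step 28: δ(q1, a) = (q1, a, R) → aaXa[q1]a#aa
Step 29: δ(q1, a) = (q1, a, R) → aaXaa[q1]#aa
Step 30: δ(q1, #) = (q2, #, R) → aaXaa#[q2]aa

The machine has not reached a halting state after 30 steps.
The machine did not halt within the 30-step bound.

Answer: No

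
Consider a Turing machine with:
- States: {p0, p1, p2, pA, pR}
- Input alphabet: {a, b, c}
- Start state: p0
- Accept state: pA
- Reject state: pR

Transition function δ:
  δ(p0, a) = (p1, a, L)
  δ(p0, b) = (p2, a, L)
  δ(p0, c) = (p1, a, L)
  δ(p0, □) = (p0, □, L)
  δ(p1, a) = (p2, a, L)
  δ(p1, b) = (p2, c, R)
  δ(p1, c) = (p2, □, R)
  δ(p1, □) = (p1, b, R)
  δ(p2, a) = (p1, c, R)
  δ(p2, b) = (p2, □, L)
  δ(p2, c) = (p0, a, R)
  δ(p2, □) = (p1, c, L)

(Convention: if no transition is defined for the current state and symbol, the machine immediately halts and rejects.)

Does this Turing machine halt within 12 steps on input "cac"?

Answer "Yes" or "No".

Execution trace:
Initial: [p0]cac
Step 1: δ(p0, c) = (p1, a, L) → [p1]□aac
Step 2: δ(p1, □) = (p1, b, R) → b[p1]aac
Step 3: δ(p1, a) = (p2, a, L) → [p2]baac
Step 4: δ(p2, b) = (p2, □, L) → [p2]□□aac
Step 5: δ(p2, □) = (p1, c, L) → [p1]□c□aac
Step 6: δ(p1, □) = (p1, b, R) → b[p1]c□aac
Step 7: δ(p1, c) = (p2, □, R) → b□[p2]□aac
Step 8: δ(p2, □) = (p1, c, L) → b[p1]□caac
Step 9: δ(p1, □) = (p1, b, R) → bb[p1]caac
Step 10: δ(p1, c) = (p2, □, R) → bb□[p2]aac
Step 11: δ(p2, a) = (p1, c, R) → bb□c[p1]ac
Step 12: δ(p1, a) = (p2, a, L) → bb□[p2]cac

The machine has not reached a halting state after 12 steps.
The machine did not halt within the 12-step bound.

Answer: No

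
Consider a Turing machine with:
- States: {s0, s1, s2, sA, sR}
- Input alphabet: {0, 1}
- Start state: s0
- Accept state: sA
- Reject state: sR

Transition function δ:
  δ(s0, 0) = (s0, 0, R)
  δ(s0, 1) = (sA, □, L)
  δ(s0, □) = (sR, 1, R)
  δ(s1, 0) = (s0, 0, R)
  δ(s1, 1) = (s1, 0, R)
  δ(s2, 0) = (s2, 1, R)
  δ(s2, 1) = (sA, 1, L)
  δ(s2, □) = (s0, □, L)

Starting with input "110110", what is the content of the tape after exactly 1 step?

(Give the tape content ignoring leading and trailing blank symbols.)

Execution trace:
Initial: [s0]110110
Step 1: δ(s0, 1) = (sA, □, L) → [sA]□□10110

The machine reaches the accept state sA and halts.

After 1 step, the tape (ignoring leading/trailing blanks) is: 10110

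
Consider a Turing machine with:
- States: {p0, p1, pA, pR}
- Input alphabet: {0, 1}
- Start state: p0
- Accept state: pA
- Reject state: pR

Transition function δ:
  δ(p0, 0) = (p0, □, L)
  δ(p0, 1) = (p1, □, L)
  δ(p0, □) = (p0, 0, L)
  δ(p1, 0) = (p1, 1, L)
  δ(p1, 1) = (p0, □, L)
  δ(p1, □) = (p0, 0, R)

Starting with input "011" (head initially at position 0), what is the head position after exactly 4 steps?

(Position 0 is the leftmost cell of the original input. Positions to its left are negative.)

Execution trace (head position shown):
Step 0: [p0]011  (head at position 0)
Step 1: move left → [p0]□□11  (head at position -1)
Step 2: move left → [p0]□0□11  (head at position -2)
Step 3: move left → [p0]□00□11  (head at position -3)
Step 4: move left → [p0]□000□11  (head at position -4)

After 4 steps, the head is at position -4.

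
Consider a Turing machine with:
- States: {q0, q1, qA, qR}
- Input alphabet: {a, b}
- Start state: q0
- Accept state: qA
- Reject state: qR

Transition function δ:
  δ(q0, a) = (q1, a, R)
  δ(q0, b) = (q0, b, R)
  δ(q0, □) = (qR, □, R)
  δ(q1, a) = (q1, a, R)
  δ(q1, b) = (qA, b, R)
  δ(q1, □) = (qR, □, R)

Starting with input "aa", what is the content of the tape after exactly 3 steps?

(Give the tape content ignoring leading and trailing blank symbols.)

Execution trace:
Initial: [q0]aa
Step 1: δ(q0, a) = (q1, a, R) → a[q1]a
Step 2: δ(q1, a) = (q1, a, R) → aa[q1]□
Step 3: δ(q1, □) = (qR, □, R) → aa□[qR]□

The machine reaches the reject state qR and halts.

After 3 steps, the tape (ignoring leading/trailing blanks) is: aa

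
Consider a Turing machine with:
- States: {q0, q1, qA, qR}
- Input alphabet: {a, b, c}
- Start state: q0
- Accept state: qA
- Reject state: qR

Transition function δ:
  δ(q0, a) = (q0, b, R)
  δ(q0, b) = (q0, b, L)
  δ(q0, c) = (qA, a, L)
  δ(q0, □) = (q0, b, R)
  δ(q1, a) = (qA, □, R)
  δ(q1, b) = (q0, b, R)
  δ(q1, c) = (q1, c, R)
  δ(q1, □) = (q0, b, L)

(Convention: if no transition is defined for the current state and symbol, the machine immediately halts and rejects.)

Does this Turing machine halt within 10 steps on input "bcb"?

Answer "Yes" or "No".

Execution trace:
Initial: [q0]bcb
Step 1: δ(q0, b) = (q0, b, L) → [q0]□bcb
Step 2: δ(q0, □) = (q0, b, R) → b[q0]bcb
Step 3: δ(q0, b) = (q0, b, L) → [q0]bbcb
Step 4: δ(q0, b) = (q0, b, L) → [q0]□bbcb
Step 5: δ(q0, □) = (q0, b, R) → b[q0]bbcb
Step 6: δ(q0, b) = (q0, b, L) → [q0]bbbcb
Step 7: δ(q0, b) = (q0, b, L) → [q0]□bbbcb
Step 8: δ(q0, □) = (q0, b, R) → b[q0]bbbcb
Step 9: δ(q0, b) = (q0, b, L) → [q0]bbbbcb
Step 10: δ(q0, b) = (q0, b, L) → [q0]□bbbbcb

The machine has not reached a halting state after 10 steps.
The machine did not halt within the 10-step bound.

Answer: No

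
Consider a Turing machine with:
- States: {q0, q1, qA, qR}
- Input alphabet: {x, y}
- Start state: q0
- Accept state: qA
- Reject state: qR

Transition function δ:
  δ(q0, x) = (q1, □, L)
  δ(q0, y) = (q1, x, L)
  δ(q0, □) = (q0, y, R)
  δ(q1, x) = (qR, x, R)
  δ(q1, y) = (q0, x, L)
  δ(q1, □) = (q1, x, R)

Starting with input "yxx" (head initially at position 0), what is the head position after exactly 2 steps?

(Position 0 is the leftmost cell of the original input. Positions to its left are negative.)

Execution trace (head position shown):
Step 0: [q0]yxx  (head at position 0)
Step 1: move left → [q1]□xxx  (head at position -1)
Step 2: move right → x[q1]xxx  (head at position 0)

After 2 steps, the head is at position 0.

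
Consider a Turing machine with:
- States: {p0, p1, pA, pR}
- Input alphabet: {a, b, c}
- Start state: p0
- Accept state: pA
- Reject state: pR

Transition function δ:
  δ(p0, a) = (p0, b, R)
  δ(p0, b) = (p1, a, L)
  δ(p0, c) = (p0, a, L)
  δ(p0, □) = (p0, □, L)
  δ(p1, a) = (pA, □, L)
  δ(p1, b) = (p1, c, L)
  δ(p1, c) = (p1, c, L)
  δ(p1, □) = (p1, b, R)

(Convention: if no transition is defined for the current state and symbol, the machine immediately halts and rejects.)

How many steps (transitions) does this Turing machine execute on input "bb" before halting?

Execution trace:
Initial: [p0]bb
Step 1: δ(p0, b) = (p1, a, L) → [p1]□ab
Step 2: δ(p1, □) = (p1, b, R) → b[p1]ab
Step 3: δ(p1, a) = (pA, □, L) → [pA]b□b

The machine reaches the accept state pA and halts.

The machine executed 3 steps before halting.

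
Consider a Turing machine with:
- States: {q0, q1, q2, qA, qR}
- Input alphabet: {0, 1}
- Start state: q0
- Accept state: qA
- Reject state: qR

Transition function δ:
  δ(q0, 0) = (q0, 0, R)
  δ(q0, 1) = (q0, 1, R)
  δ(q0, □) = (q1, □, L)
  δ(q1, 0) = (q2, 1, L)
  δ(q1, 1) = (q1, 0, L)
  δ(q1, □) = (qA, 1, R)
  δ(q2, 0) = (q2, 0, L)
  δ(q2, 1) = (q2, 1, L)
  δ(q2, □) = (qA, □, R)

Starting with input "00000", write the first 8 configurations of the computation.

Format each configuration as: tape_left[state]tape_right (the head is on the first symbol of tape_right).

Transitions applied:
Step 1: δ(q0, 0) = (q0, 0, R)
Step 2: δ(q0, 0) = (q0, 0, R)
Step 3: δ(q0, 0) = (q0, 0, R)
Step 4: δ(q0, 0) = (q0, 0, R)
Step 5: δ(q0, 0) = (q0, 0, R)
Step 6: δ(q0, □) = (q1, □, L)
Step 7: δ(q1, 0) = (q2, 1, L)

The first 8 configurations are:
[q0]00000 ⊢ 0[q0]0000 ⊢ 00[q0]000 ⊢ 000[q0]00 ⊢ 0000[q0]0 ⊢ 00000[q0]□ ⊢ 0000[q1]0□ ⊢ 000[q2]01□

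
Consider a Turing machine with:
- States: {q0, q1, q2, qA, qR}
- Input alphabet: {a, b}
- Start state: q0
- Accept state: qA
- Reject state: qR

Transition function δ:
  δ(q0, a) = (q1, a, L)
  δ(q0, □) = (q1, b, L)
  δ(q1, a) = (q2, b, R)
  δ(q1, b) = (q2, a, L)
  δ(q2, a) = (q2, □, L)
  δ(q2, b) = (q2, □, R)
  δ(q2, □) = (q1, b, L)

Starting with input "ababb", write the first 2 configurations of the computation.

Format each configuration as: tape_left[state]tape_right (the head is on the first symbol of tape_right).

Transitions applied:
Step 1: δ(q0, a) = (q1, a, L)

The first 2 configurations are:
[q0]ababb ⊢ [q1]□ababb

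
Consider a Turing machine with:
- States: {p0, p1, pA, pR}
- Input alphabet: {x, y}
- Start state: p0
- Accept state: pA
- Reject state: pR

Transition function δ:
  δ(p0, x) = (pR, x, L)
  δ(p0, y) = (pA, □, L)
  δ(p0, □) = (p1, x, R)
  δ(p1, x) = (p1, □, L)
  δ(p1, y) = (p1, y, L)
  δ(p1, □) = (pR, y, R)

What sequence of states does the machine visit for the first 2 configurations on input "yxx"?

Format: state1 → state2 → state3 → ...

Execution trace:
Initial: [p0]yxx
Step 1: δ(p0, y) = (pA, □, L) → [pA]□□xx

The machine reaches the accept state pA and halts.

State sequence: p0 → pA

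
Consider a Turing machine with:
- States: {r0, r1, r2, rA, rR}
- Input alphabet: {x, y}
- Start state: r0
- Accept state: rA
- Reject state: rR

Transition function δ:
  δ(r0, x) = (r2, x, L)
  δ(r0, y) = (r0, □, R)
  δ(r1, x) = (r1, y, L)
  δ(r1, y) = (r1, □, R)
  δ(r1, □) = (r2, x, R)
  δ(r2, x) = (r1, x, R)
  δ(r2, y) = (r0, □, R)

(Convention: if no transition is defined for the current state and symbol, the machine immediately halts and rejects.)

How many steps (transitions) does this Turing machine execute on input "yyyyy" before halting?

Execution trace:
Initial: [r0]yyyyy
Step 1: δ(r0, y) = (r0, □, R) → □[r0]yyyy
Step 2: δ(r0, y) = (r0, □, R) → □□[r0]yyy
Step 3: δ(r0, y) = (r0, □, R) → □□□[r0]yy
Step 4: δ(r0, y) = (r0, □, R) → □□□□[r0]y
Step 5: δ(r0, y) = (r0, □, R) → □□□□□[r0]□

No transition is defined for δ(r0, □). By convention the machine halts and rejects.

The machine executed 5 steps before halting.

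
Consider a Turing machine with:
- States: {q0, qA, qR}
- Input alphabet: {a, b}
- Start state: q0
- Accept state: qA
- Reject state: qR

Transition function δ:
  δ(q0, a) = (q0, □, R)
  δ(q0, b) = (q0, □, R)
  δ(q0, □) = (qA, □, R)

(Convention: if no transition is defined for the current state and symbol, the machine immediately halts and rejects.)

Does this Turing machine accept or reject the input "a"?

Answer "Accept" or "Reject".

Execution trace:
Initial: [q0]a
Step 1: δ(q0, a) = (q0, □, R) → □[q0]□
Step 2: δ(q0, □) = (qA, □, R) → □□[qA]□

The machine reaches the accept state qA and halts.

Answer: Accept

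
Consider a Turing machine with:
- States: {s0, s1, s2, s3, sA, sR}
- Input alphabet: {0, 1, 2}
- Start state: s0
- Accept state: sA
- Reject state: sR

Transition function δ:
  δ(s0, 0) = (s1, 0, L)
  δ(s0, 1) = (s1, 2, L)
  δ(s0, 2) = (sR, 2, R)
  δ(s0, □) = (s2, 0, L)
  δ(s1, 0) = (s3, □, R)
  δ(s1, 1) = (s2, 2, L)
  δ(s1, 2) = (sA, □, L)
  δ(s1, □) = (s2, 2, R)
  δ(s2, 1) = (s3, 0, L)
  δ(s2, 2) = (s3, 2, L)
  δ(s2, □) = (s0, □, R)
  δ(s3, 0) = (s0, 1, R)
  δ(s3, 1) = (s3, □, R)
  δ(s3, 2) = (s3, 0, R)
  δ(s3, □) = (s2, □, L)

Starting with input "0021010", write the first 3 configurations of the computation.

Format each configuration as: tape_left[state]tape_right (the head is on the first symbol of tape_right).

Transitions applied:
Step 1: δ(s0, 0) = (s1, 0, L)
Step 2: δ(s1, □) = (s2, 2, R)

The first 3 configurations are:
[s0]0021010 ⊢ [s1]□0021010 ⊢ 2[s2]0021010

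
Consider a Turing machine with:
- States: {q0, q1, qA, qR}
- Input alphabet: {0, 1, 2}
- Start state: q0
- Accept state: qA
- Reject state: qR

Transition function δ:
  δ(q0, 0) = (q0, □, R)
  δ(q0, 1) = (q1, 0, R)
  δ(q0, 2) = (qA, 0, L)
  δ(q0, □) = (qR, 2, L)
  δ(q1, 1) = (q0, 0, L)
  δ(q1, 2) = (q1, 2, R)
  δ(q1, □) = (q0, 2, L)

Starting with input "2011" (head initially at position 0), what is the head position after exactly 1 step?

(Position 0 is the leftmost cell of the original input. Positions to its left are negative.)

Execution trace (head position shown):
Step 0: [q0]2011  (head at position 0)
Step 1: move left → [qA]□0011  (head at position -1)

After 1 step, the head is at position -1.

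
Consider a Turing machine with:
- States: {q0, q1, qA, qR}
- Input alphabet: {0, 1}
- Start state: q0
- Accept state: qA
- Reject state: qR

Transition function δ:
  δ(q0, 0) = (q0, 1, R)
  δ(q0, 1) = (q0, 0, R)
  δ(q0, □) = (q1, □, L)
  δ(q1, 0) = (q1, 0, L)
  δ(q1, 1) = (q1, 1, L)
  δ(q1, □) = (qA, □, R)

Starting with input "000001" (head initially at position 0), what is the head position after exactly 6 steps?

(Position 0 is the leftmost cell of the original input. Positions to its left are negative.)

Execution trace (head position shown):
Step 0: [q0]000001  (head at position 0)
Step 1: move right → 1[q0]00001  (head at position 1)
Step 2: move right → 11[q0]0001  (head at position 2)
Step 3: move right → 111[q0]001  (head at position 3)
Step 4: move right → 1111[q0]01  (head at position 4)
Step 5: move right → 11111[q0]1  (head at position 5)
Step 6: move right → 111110[q0]□  (head at position 6)

After 6 steps, the head is at position 6.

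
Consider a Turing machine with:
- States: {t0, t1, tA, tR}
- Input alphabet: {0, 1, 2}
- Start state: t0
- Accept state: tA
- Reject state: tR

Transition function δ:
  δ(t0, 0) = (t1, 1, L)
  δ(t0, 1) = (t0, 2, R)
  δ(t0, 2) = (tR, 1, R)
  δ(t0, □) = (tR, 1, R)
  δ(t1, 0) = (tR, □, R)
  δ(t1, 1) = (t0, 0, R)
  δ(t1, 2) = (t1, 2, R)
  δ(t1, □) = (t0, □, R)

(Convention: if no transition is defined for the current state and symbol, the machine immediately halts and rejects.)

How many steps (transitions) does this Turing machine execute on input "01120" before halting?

Execution trace:
Initial: [t0]01120
Step 1: δ(t0, 0) = (t1, 1, L) → [t1]□11120
Step 2: δ(t1, □) = (t0, □, R) → □[t0]11120
Step 3: δ(t0, 1) = (t0, 2, R) → □2[t0]1120
Step 4: δ(t0, 1) = (t0, 2, R) → □22[t0]120
Step 5: δ(t0, 1) = (t0, 2, R) → □222[t0]20
Step 6: δ(t0, 2) = (tR, 1, R) → □2221[tR]0

The machine reaches the reject state tR and halts.

The machine executed 6 steps before halting.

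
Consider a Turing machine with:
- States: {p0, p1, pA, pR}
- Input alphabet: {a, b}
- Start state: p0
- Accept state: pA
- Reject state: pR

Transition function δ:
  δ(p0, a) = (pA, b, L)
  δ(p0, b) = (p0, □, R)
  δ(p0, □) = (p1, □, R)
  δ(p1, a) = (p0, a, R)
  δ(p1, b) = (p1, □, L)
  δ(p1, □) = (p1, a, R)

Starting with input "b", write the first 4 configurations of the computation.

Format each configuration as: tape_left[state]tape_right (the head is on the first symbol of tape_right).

Transitions applied:
Step 1: δ(p0, b) = (p0, □, R)
Step 2: δ(p0, □) = (p1, □, R)
Step 3: δ(p1, □) = (p1, a, R)

The first 4 configurations are:
[p0]b ⊢ □[p0]□ ⊢ □□[p1]□ ⊢ □□a[p1]□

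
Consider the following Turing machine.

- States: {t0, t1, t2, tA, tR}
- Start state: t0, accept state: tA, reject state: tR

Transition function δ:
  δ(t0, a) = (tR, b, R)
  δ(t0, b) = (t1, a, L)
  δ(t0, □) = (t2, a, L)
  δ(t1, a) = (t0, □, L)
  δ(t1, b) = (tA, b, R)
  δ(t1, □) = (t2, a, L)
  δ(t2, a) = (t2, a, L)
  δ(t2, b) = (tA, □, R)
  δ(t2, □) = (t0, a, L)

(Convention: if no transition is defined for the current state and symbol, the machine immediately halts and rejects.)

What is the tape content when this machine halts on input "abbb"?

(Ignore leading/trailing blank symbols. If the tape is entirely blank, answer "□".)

Execution trace:
Initial: [t0]abbb
Step 1: δ(t0, a) = (tR, b, R) → b[tR]bbb

The machine reaches the reject state tR and halts.

Final tape (ignoring leading/trailing blanks): bbbb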